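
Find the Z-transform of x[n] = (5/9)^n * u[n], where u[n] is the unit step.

The Z-transform of a^n * u[n] is z/(z-a) for |z| > |a|.
Here a = 5/9, so X(z) = z/(z - (5/9)) = 9z/(9z - 5)
ROC: |z| > 5/9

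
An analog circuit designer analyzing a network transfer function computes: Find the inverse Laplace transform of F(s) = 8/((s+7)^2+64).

Standard pair: w/((s+a)^2+w^2) <-> e^(-at)*sin(wt)*u(t)
With a=7, w=8: f(t) = e^(-7t)*sin(8t)*u(t)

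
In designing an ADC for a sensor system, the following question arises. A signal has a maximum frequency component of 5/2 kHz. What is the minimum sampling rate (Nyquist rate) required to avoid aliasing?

By the Nyquist-Shannon sampling theorem,
the minimum sampling rate (Nyquist rate) must be at least 2 * f_max.
Nyquist rate = 2 * 5/2 kHz = 5 kHz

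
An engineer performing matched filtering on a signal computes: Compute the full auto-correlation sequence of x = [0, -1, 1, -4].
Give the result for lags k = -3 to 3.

r_xx[k] = sum_m x[m]*x[m+k], indexed from 0, for k = -3 to 3:
  r_xx[-3] = x[3]*x[0] = 0
  r_xx[-2] = x[2]*x[0] + x[3]*x[1] = 4
  r_xx[-1] = x[1]*x[0] + x[2]*x[1] + x[3]*x[2] = -5
  r_xx[0] = x[0]*x[0] + x[1]*x[1] + x[2]*x[2] + x[3]*x[3] = 18
  r_xx[1] = x[0]*x[1] + x[1]*x[2] + x[2]*x[3] = -5
  r_xx[2] = x[0]*x[2] + x[1]*x[3] = 4
  r_xx[3] = x[0]*x[3] = 0
r_xx = [0, 4, -5, 18, -5, 4, 0]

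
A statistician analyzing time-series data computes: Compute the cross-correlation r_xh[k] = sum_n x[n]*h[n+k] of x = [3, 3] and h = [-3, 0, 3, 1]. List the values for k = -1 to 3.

Both sequences indexed from 0 and zero outside their support.
Lags with overlap: k = -1 to 3.
  r_xh[-1] = x[1]*h[0] = -9
  r_xh[0] = x[0]*h[0] + x[1]*h[1] = -9
  r_xh[1] = x[0]*h[1] + x[1]*h[2] = 9
  r_xh[2] = x[0]*h[2] + x[1]*h[3] = 12
  r_xh[3] = x[0]*h[3] = 3
r_xh = [-9, -9, 9, 12, 3] (for k = -1, ..., 3)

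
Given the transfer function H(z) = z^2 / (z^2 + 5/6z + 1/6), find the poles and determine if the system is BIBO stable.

Poles are roots of the denominator: z^2 + 5/6z + 1/6 = 0.
Quadratic formula: z = [-(5/6) +/- sqrt((5/6)^2 - 4*(1/6))] / 2
Discriminant = 25/36 - 2/3 = 1/36; sqrt = 1/6.
z = (-5/6 +/- 1/6) / 2 => z = -1/3 or z = -1/2.
|p1| = 1/3, |p2| = 1/2.
For BIBO stability, all poles must lie inside the unit circle (|p| < 1).
System is STABLE since both |p| < 1.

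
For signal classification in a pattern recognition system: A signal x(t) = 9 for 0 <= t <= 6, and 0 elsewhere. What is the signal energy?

Energy = integral of |x(t)|^2 dt over the signal duration
= 9^2 * 6 = 81 * 6 = 486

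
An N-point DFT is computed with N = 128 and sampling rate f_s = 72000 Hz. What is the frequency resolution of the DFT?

DFT frequency resolution = f_s / N
= 72000 / 128 = 1125/2 Hz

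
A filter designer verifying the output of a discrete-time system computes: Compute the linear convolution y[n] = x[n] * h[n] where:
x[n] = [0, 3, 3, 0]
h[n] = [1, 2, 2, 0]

y[n] = sum_k x[k]*h[n-k]. Output length = len(x) + len(h) - 1 = 4 + 4 - 1 = 7.
y[0] = 0*1 = 0
y[1] = 3*1 + 0*2 = 3
y[2] = 3*1 + 3*2 + 0*2 = 9
y[3] = 0*1 + 3*2 + 3*2 + 0*0 = 12
y[4] = 0*2 + 3*2 + 3*0 = 6
y[5] = 0*2 + 3*0 = 0
y[6] = 0*0 = 0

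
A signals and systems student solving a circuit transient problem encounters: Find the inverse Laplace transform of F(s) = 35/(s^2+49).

Standard pair: w/(s^2+w^2) <-> sin(wt)*u(t)
Recognize w^2 = 49, so w = 7; numerator 35 = 5*7.
f(t) = 5*sin(7t)*u(t)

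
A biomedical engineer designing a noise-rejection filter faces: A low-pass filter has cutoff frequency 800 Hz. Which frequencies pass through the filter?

A low-pass filter passes all frequencies below the cutoff frequency 800 Hz and attenuates higher frequencies.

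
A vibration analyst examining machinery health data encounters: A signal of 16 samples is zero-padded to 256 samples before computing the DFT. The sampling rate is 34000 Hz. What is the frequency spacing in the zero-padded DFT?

Original DFT: N = 16, resolution = f_s/N = 34000/16 = 2125 Hz
Zero-padded DFT: N = 256, resolution = f_s/N = 34000/256 = 2125/16 Hz
Zero-padding interpolates the spectrum (finer frequency grid)
but does NOT improve the true spectral resolution (ability to resolve close frequencies).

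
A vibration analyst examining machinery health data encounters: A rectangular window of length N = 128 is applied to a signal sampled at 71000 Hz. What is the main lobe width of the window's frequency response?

For a rectangular window of length N,
the main lobe width in frequency is 2*f_s/N.
= 2*71000/128 = 8875/8 Hz
This determines the minimum frequency separation for resolving two sinusoids.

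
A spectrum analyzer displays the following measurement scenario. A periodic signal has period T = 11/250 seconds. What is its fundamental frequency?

The fundamental frequency is the reciprocal of the period.
f = 1/T = 1/(11/250) = 250/11 Hz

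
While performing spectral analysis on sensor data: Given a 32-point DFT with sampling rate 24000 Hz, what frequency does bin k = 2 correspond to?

The frequency of DFT bin k is: f_k = k * f_s / N
f_2 = 2 * 24000 / 32 = 1500 Hz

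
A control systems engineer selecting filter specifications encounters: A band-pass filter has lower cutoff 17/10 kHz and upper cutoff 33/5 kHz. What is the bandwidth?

Bandwidth = f_high - f_low
= 33/5 kHz - 17/10 kHz = 49/10 kHz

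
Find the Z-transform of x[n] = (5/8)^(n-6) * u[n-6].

Time-shifting property: if X(z) = Z{x[n]}, then Z{x[n-d]} = z^(-d) * X(z)
X(z) = z/(z - 5/8) for x[n] = (5/8)^n * u[n]
Z{x[n-6]} = z^(-6) * z/(z - 5/8) = z^(-5)/(z - 5/8)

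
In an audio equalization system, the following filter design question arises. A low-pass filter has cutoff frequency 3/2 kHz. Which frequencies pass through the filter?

A low-pass filter passes all frequencies below the cutoff frequency 3/2 kHz and attenuates higher frequencies.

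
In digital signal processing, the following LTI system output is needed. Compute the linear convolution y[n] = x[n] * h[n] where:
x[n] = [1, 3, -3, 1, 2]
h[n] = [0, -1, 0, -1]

y[n] = sum_k x[k]*h[n-k]. Output length = len(x) + len(h) - 1 = 5 + 4 - 1 = 8.
y[0] = 1*0 = 0
y[1] = 3*0 + 1*-1 = -1
y[2] = -3*0 + 3*-1 + 1*0 = -3
y[3] = 1*0 + -3*-1 + 3*0 + 1*-1 = 2
y[4] = 2*0 + 1*-1 + -3*0 + 3*-1 = -4
y[5] = 2*-1 + 1*0 + -3*-1 = 1
y[6] = 2*0 + 1*-1 = -1
y[7] = 2*-1 = -2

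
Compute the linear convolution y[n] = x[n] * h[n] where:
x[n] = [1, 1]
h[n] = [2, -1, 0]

y[n] = sum_k x[k]*h[n-k]. Output length = len(x) + len(h) - 1 = 2 + 3 - 1 = 4.
y[0] = 1*2 = 2
y[1] = 1*2 + 1*-1 = 1
y[2] = 1*-1 + 1*0 = -1
y[3] = 1*0 = 0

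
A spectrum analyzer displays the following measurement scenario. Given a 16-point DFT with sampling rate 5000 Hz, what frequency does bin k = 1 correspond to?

The frequency of DFT bin k is: f_k = k * f_s / N
f_1 = 1 * 5000 / 16 = 625/2 Hz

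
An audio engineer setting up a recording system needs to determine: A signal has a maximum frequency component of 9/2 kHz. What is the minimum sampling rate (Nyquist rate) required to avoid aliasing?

By the Nyquist-Shannon sampling theorem,
the minimum sampling rate (Nyquist rate) must be at least 2 * f_max.
Nyquist rate = 2 * 9/2 kHz = 9 kHz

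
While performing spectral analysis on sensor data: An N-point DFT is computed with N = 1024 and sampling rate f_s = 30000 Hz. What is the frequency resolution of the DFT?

DFT frequency resolution = f_s / N
= 30000 / 1024 = 1875/64 Hz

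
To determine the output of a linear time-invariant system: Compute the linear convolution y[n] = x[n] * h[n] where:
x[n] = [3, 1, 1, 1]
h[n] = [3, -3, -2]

y[n] = sum_k x[k]*h[n-k]. Output length = len(x) + len(h) - 1 = 4 + 3 - 1 = 6.
y[0] = 3*3 = 9
y[1] = 1*3 + 3*-3 = -6
y[2] = 1*3 + 1*-3 + 3*-2 = -6
y[3] = 1*3 + 1*-3 + 1*-2 = -2
y[4] = 1*-3 + 1*-2 = -5
y[5] = 1*-2 = -2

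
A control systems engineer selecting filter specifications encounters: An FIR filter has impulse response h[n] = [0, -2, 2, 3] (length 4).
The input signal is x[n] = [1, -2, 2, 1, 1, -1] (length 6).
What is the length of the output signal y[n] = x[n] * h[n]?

For linear convolution, the output length is:
len(y) = len(x) + len(h) - 1 = 6 + 4 - 1 = 9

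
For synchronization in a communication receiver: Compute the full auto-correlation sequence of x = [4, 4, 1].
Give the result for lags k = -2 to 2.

r_xx[k] = sum_m x[m]*x[m+k], indexed from 0, for k = -2 to 2:
  r_xx[-2] = x[2]*x[0] = 4
  r_xx[-1] = x[1]*x[0] + x[2]*x[1] = 20
  r_xx[0] = x[0]*x[0] + x[1]*x[1] + x[2]*x[2] = 33
  r_xx[1] = x[0]*x[1] + x[1]*x[2] = 20
  r_xx[2] = x[0]*x[2] = 4
r_xx = [4, 20, 33, 20, 4]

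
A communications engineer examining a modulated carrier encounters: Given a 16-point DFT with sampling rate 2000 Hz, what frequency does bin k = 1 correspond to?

The frequency of DFT bin k is: f_k = k * f_s / N
f_1 = 1 * 2000 / 16 = 125 Hz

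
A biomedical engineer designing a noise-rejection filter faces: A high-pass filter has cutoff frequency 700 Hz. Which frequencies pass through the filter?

A high-pass filter passes all frequencies above the cutoff frequency 700 Hz and attenuates lower frequencies.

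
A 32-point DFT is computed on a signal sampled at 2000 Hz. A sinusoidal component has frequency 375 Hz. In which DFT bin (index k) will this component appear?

DFT frequency resolution = f_s/N = 2000/32 = 125/2 Hz
Bin index k = f_signal / resolution = 375 / 125/2 = 6
The signal frequency 375 Hz falls in DFT bin k = 6.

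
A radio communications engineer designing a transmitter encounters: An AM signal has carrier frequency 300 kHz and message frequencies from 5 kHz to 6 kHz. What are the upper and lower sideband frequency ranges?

Upper sideband (USB) = fc + [fm_low, fm_high] = 300 + [5, 6] = [305, 306] kHz
Lower sideband (LSB) = fc - [fm_high, fm_low] = 300 - [6, 5] = [294, 295] kHz
Total occupied spectrum: 294 kHz to 306 kHz (plus carrier at 300 kHz)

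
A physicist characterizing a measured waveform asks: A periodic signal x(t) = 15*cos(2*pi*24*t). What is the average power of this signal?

Average power of A*cos(wt) is A^2/2.
P = 15^2 / 2 = 225/2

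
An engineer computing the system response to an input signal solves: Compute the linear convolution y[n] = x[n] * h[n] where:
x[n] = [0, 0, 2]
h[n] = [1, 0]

y[n] = sum_k x[k]*h[n-k]. Output length = len(x) + len(h) - 1 = 3 + 2 - 1 = 4.
y[0] = 0*1 = 0
y[1] = 0*1 + 0*0 = 0
y[2] = 2*1 + 0*0 = 2
y[3] = 2*0 = 0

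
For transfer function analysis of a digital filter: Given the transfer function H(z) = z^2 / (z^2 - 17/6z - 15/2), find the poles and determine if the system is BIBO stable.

Poles are roots of the denominator: z^2 - 17/6z - 15/2 = 0.
Quadratic formula: z = [-(-17/6) +/- sqrt((-17/6)^2 - 4*(-15/2))] / 2
Discriminant = 289/36 + 30 = 1369/36; sqrt = 37/6.
z = (17/6 +/- 37/6) / 2 => z = 9/2 or z = -5/3.
|p1| = 5/3, |p2| = 9/2.
For BIBO stability, all poles must lie inside the unit circle (|p| < 1).
System is UNSTABLE since at least one |p| >= 1.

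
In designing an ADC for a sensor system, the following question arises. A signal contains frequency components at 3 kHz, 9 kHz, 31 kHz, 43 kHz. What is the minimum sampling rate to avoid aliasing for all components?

The highest frequency component is f_max = 43 kHz.
Nyquist rate = 2 * f_max = 2 * 43 kHz = 86 kHz.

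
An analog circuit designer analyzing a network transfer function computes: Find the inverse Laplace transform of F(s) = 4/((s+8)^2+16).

Standard pair: w/((s+a)^2+w^2) <-> e^(-at)*sin(wt)*u(t)
With a=8, w=4: f(t) = e^(-8t)*sin(4t)*u(t)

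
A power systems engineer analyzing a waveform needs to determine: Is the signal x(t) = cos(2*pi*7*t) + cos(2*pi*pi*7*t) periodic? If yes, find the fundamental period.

f1 = 7 Hz, f2 = 7*pi Hz
Ratio f2/f1 = pi, which is irrational.
Since the frequency ratio is irrational, no common period exists.
The signal is not periodic.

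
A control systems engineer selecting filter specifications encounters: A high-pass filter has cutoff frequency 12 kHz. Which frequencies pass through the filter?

A high-pass filter passes all frequencies above the cutoff frequency 12 kHz and attenuates lower frequencies.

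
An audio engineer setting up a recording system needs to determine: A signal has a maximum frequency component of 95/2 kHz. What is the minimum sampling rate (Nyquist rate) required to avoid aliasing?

By the Nyquist-Shannon sampling theorem,
the minimum sampling rate (Nyquist rate) must be at least 2 * f_max.
Nyquist rate = 2 * 95/2 kHz = 95 kHz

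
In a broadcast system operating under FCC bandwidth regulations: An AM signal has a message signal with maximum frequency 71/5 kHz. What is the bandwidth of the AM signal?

In AM (double-sideband), the bandwidth is twice the message frequency.
BW = 2 * f_m = 2 * 71/5 kHz = 142/5 kHz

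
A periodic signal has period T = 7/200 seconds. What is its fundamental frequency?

The fundamental frequency is the reciprocal of the period.
f = 1/T = 1/(7/200) = 200/7 Hz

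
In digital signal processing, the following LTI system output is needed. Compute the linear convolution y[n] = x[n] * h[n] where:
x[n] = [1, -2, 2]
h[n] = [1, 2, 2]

y[n] = sum_k x[k]*h[n-k]. Output length = len(x) + len(h) - 1 = 3 + 3 - 1 = 5.
y[0] = 1*1 = 1
y[1] = -2*1 + 1*2 = 0
y[2] = 2*1 + -2*2 + 1*2 = 0
y[3] = 2*2 + -2*2 = 0
y[4] = 2*2 = 4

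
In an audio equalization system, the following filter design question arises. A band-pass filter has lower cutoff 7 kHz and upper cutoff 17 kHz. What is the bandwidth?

Bandwidth = f_high - f_low
= 17 kHz - 7 kHz = 10 kHz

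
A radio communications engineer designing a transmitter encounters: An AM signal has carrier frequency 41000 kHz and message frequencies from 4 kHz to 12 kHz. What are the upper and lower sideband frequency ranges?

Upper sideband (USB) = fc + [fm_low, fm_high] = 41000 + [4, 12] = [41004, 41012] kHz
Lower sideband (LSB) = fc - [fm_high, fm_low] = 41000 - [12, 4] = [40988, 40996] kHz
Total occupied spectrum: 40988 kHz to 41012 kHz (plus carrier at 41000 kHz)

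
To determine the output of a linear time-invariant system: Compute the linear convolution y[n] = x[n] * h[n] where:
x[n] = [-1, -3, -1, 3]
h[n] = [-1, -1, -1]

y[n] = sum_k x[k]*h[n-k]. Output length = len(x) + len(h) - 1 = 4 + 3 - 1 = 6.
y[0] = -1*-1 = 1
y[1] = -3*-1 + -1*-1 = 4
y[2] = -1*-1 + -3*-1 + -1*-1 = 5
y[3] = 3*-1 + -1*-1 + -3*-1 = 1
y[4] = 3*-1 + -1*-1 = -2
y[5] = 3*-1 = -3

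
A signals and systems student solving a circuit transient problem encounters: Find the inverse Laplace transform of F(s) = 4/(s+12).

Standard pair: k/(s+a) <-> k*e^(-at)*u(t)
With k=4, a=12: f(t) = 4*e^(-12t)*u(t)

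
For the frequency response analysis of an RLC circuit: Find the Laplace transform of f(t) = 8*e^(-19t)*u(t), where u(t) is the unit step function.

Standard Laplace transform pair:
e^(-at)*u(t) <-> 1/(s+a)
With a = 19: L{8*e^(-19t)*u(t)} = 8/(s+19), ROC: Re(s) > -19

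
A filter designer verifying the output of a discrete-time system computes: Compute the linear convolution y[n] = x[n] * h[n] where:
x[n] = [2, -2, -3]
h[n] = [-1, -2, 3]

y[n] = sum_k x[k]*h[n-k]. Output length = len(x) + len(h) - 1 = 3 + 3 - 1 = 5.
y[0] = 2*-1 = -2
y[1] = -2*-1 + 2*-2 = -2
y[2] = -3*-1 + -2*-2 + 2*3 = 13
y[3] = -3*-2 + -2*3 = 0
y[4] = -3*3 = -9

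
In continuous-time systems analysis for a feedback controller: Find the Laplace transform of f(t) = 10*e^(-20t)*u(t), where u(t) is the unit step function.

Standard Laplace transform pair:
e^(-at)*u(t) <-> 1/(s+a)
With a = 20: L{10*e^(-20t)*u(t)} = 10/(s+20), ROC: Re(s) > -20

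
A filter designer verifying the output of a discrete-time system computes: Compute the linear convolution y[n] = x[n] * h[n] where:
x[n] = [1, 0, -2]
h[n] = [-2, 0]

y[n] = sum_k x[k]*h[n-k]. Output length = len(x) + len(h) - 1 = 3 + 2 - 1 = 4.
y[0] = 1*-2 = -2
y[1] = 0*-2 + 1*0 = 0
y[2] = -2*-2 + 0*0 = 4
y[3] = -2*0 = 0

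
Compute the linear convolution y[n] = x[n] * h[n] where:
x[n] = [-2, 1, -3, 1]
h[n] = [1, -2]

y[n] = sum_k x[k]*h[n-k]. Output length = len(x) + len(h) - 1 = 4 + 2 - 1 = 5.
y[0] = -2*1 = -2
y[1] = 1*1 + -2*-2 = 5
y[2] = -3*1 + 1*-2 = -5
y[3] = 1*1 + -3*-2 = 7
y[4] = 1*-2 = -2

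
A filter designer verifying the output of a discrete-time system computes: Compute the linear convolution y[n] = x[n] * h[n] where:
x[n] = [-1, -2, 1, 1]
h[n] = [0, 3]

y[n] = sum_k x[k]*h[n-k]. Output length = len(x) + len(h) - 1 = 4 + 2 - 1 = 5.
y[0] = -1*0 = 0
y[1] = -2*0 + -1*3 = -3
y[2] = 1*0 + -2*3 = -6
y[3] = 1*0 + 1*3 = 3
y[4] = 1*3 = 3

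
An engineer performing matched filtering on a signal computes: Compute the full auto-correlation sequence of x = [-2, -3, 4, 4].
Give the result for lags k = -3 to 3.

r_xx[k] = sum_m x[m]*x[m+k], indexed from 0, for k = -3 to 3:
  r_xx[-3] = x[3]*x[0] = -8
  r_xx[-2] = x[2]*x[0] + x[3]*x[1] = -20
  r_xx[-1] = x[1]*x[0] + x[2]*x[1] + x[3]*x[2] = 10
  r_xx[0] = x[0]*x[0] + x[1]*x[1] + x[2]*x[2] + x[3]*x[3] = 45
  r_xx[1] = x[0]*x[1] + x[1]*x[2] + x[2]*x[3] = 10
  r_xx[2] = x[0]*x[2] + x[1]*x[3] = -20
  r_xx[3] = x[0]*x[3] = -8
r_xx = [-8, -20, 10, 45, 10, -20, -8]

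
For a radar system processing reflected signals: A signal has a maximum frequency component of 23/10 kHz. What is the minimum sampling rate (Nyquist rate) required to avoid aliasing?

By the Nyquist-Shannon sampling theorem,
the minimum sampling rate (Nyquist rate) must be at least 2 * f_max.
Nyquist rate = 2 * 23/10 kHz = 23/5 kHz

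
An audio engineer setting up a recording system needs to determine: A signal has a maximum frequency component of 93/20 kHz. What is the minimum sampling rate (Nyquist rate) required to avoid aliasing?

By the Nyquist-Shannon sampling theorem,
the minimum sampling rate (Nyquist rate) must be at least 2 * f_max.
Nyquist rate = 2 * 93/20 kHz = 93/10 kHz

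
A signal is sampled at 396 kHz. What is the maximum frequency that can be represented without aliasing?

The maximum frequency that can be represented without aliasing
is the Nyquist frequency: f_max = f_s / 2 = 396 kHz / 2 = 198 kHz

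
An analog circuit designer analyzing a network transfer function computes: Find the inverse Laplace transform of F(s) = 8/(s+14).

Standard pair: k/(s+a) <-> k*e^(-at)*u(t)
With k=8, a=14: f(t) = 8*e^(-14t)*u(t)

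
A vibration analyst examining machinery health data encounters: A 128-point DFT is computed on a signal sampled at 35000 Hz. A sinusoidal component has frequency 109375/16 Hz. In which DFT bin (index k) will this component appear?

DFT frequency resolution = f_s/N = 35000/128 = 4375/16 Hz
Bin index k = f_signal / resolution = 109375/16 / 4375/16 = 25
The signal frequency 109375/16 Hz falls in DFT bin k = 25.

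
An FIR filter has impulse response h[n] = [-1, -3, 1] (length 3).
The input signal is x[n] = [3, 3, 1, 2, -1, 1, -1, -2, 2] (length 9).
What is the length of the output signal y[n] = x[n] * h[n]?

For linear convolution, the output length is:
len(y) = len(x) + len(h) - 1 = 9 + 3 - 1 = 11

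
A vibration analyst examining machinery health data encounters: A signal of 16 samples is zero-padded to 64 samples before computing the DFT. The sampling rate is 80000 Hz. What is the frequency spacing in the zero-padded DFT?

Original DFT: N = 16, resolution = f_s/N = 80000/16 = 5000 Hz
Zero-padded DFT: N = 64, resolution = f_s/N = 80000/64 = 1250 Hz
Zero-padding interpolates the spectrum (finer frequency grid)
but does NOT improve the true spectral resolution (ability to resolve close frequencies).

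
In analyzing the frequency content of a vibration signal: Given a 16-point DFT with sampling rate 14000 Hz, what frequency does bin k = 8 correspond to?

The frequency of DFT bin k is: f_k = k * f_s / N
f_8 = 8 * 14000 / 16 = 7000 Hz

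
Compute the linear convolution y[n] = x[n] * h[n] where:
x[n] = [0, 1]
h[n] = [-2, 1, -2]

y[n] = sum_k x[k]*h[n-k]. Output length = len(x) + len(h) - 1 = 2 + 3 - 1 = 4.
y[0] = 0*-2 = 0
y[1] = 1*-2 + 0*1 = -2
y[2] = 1*1 + 0*-2 = 1
y[3] = 1*-2 = -2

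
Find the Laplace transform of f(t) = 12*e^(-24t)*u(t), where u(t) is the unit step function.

Standard Laplace transform pair:
e^(-at)*u(t) <-> 1/(s+a)
With a = 24: L{12*e^(-24t)*u(t)} = 12/(s+24), ROC: Re(s) > -24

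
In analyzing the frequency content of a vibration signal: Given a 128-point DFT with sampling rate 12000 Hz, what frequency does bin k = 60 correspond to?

The frequency of DFT bin k is: f_k = k * f_s / N
f_60 = 60 * 12000 / 128 = 5625 Hz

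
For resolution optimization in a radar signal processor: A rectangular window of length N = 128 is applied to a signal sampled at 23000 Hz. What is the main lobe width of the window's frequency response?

For a rectangular window of length N,
the main lobe width in frequency is 2*f_s/N.
= 2*23000/128 = 2875/8 Hz
This determines the minimum frequency separation for resolving two sinusoids.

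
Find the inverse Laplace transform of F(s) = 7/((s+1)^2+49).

Standard pair: w/((s+a)^2+w^2) <-> e^(-at)*sin(wt)*u(t)
With a=1, w=7: f(t) = e^(-t)*sin(7t)*u(t)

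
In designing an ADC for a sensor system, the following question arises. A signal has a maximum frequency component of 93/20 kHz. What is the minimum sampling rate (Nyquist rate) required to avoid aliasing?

By the Nyquist-Shannon sampling theorem,
the minimum sampling rate (Nyquist rate) must be at least 2 * f_max.
Nyquist rate = 2 * 93/20 kHz = 93/10 kHz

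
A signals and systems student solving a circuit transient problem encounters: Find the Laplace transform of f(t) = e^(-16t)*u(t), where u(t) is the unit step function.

Standard Laplace transform pair:
e^(-at)*u(t) <-> 1/(s+a)
With a = 16: L{e^(-16t)*u(t)} = 1/(s+16), ROC: Re(s) > -16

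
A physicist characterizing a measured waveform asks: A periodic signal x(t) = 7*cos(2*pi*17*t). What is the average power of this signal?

Average power of A*cos(wt) is A^2/2.
P = 7^2 / 2 = 49/2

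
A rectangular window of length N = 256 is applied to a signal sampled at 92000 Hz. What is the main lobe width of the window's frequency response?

For a rectangular window of length N,
the main lobe width in frequency is 2*f_s/N.
= 2*92000/256 = 2875/4 Hz
This determines the minimum frequency separation for resolving two sinusoids.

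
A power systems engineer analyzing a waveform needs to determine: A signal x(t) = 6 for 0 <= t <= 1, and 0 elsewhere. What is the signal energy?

Energy = integral of |x(t)|^2 dt over the signal duration
= 6^2 * 1 = 36 * 1 = 36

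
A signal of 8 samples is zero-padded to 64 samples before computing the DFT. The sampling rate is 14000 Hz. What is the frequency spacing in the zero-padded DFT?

Original DFT: N = 8, resolution = f_s/N = 14000/8 = 1750 Hz
Zero-padded DFT: N = 64, resolution = f_s/N = 14000/64 = 875/4 Hz
Zero-padding interpolates the spectrum (finer frequency grid)
but does NOT improve the true spectral resolution (ability to resolve close frequencies).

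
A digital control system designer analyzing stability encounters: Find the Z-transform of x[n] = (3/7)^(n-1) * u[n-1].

Time-shifting property: if X(z) = Z{x[n]}, then Z{x[n-d]} = z^(-d) * X(z)
X(z) = z/(z - 3/7) for x[n] = (3/7)^n * u[n]
Z{x[n-1]} = z^(-1) * z/(z - 3/7) = 1/(z - 3/7)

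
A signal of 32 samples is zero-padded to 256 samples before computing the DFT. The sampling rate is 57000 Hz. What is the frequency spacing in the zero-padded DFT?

Original DFT: N = 32, resolution = f_s/N = 57000/32 = 7125/4 Hz
Zero-padded DFT: N = 256, resolution = f_s/N = 57000/256 = 7125/32 Hz
Zero-padding interpolates the spectrum (finer frequency grid)
but does NOT improve the true spectral resolution (ability to resolve close frequencies).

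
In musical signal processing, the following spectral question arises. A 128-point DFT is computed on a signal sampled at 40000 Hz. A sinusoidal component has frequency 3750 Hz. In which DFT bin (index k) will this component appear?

DFT frequency resolution = f_s/N = 40000/128 = 625/2 Hz
Bin index k = f_signal / resolution = 3750 / 625/2 = 12
The signal frequency 3750 Hz falls in DFT bin k = 12.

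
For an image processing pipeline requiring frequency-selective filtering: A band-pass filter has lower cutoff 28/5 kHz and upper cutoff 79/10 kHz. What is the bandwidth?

Bandwidth = f_high - f_low
= 79/10 kHz - 28/5 kHz = 23/10 kHz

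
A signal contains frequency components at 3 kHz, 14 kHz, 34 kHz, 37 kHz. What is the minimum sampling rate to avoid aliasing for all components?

The highest frequency component is f_max = 37 kHz.
Nyquist rate = 2 * f_max = 2 * 37 kHz = 74 kHz.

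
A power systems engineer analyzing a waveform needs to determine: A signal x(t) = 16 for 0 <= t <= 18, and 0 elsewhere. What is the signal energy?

Energy = integral of |x(t)|^2 dt over the signal duration
= 16^2 * 18 = 256 * 18 = 4608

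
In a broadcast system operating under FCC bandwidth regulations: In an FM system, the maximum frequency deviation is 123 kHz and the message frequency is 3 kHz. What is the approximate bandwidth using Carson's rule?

Carson's rule: BW = 2*(delta_f + f_m)
= 2*(123 + 3) kHz = 252 kHz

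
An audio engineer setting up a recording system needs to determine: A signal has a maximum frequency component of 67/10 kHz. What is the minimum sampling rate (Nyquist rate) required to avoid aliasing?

By the Nyquist-Shannon sampling theorem,
the minimum sampling rate (Nyquist rate) must be at least 2 * f_max.
Nyquist rate = 2 * 67/10 kHz = 67/5 kHz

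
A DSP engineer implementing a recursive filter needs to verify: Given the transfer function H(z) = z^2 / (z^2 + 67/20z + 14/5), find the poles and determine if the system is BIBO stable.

Poles are roots of the denominator: z^2 + 67/20z + 14/5 = 0.
Quadratic formula: z = [-(67/20) +/- sqrt((67/20)^2 - 4*(14/5))] / 2
Discriminant = 4489/400 - 56/5 = 9/400; sqrt = 3/20.
z = (-67/20 +/- 3/20) / 2 => z = -8/5 or z = -7/4.
|p1| = 7/4, |p2| = 8/5.
For BIBO stability, all poles must lie inside the unit circle (|p| < 1).
System is UNSTABLE since at least one |p| >= 1.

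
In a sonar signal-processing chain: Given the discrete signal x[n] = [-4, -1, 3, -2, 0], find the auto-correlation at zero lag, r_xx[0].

The auto-correlation at zero lag r_xx[0] equals the signal energy.
r_xx[0] = sum of x[n]^2 = (-4)^2 + (-1)^2 + 3^2 + (-2)^2 + 0^2
= 16 + 1 + 9 + 4 + 0 = 30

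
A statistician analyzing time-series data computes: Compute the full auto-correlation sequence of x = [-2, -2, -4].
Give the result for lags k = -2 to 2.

r_xx[k] = sum_m x[m]*x[m+k], indexed from 0, for k = -2 to 2:
  r_xx[-2] = x[2]*x[0] = 8
  r_xx[-1] = x[1]*x[0] + x[2]*x[1] = 12
  r_xx[0] = x[0]*x[0] + x[1]*x[1] + x[2]*x[2] = 24
  r_xx[1] = x[0]*x[1] + x[1]*x[2] = 12
  r_xx[2] = x[0]*x[2] = 8
r_xx = [8, 12, 24, 12, 8]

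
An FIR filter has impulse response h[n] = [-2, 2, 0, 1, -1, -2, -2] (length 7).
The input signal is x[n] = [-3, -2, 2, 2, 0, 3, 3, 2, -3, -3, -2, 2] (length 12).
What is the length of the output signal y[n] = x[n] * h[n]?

For linear convolution, the output length is:
len(y) = len(x) + len(h) - 1 = 12 + 7 - 1 = 18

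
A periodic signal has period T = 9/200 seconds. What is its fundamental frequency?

The fundamental frequency is the reciprocal of the period.
f = 1/T = 1/(9/200) = 200/9 Hz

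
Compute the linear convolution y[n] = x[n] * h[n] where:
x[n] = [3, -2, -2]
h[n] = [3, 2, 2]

y[n] = sum_k x[k]*h[n-k]. Output length = len(x) + len(h) - 1 = 3 + 3 - 1 = 5.
y[0] = 3*3 = 9
y[1] = -2*3 + 3*2 = 0
y[2] = -2*3 + -2*2 + 3*2 = -4
y[3] = -2*2 + -2*2 = -8
y[4] = -2*2 = -4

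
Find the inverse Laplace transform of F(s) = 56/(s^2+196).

Standard pair: w/(s^2+w^2) <-> sin(wt)*u(t)
Recognize w^2 = 196, so w = 14; numerator 56 = 4*14.
f(t) = 4*sin(14t)*u(t)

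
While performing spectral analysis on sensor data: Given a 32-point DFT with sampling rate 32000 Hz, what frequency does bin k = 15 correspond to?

The frequency of DFT bin k is: f_k = k * f_s / N
f_15 = 15 * 32000 / 32 = 15000 Hz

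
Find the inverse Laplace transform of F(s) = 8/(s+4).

Standard pair: k/(s+a) <-> k*e^(-at)*u(t)
With k=8, a=4: f(t) = 8*e^(-4t)*u(t)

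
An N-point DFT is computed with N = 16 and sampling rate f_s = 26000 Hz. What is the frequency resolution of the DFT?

DFT frequency resolution = f_s / N
= 26000 / 16 = 1625 Hz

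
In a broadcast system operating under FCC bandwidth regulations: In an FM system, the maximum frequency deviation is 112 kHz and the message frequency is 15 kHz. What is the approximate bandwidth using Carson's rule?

Carson's rule: BW = 2*(delta_f + f_m)
= 2*(112 + 15) kHz = 254 kHz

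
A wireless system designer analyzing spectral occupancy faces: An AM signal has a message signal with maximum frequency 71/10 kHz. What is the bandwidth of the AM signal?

In AM (double-sideband), the bandwidth is twice the message frequency.
BW = 2 * f_m = 2 * 71/10 kHz = 71/5 kHz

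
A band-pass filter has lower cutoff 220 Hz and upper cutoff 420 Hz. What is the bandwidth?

Bandwidth = f_high - f_low
= 420 Hz - 220 Hz = 200 Hz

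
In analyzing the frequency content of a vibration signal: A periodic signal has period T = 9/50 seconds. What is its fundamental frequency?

The fundamental frequency is the reciprocal of the period.
f = 1/T = 1/(9/50) = 50/9 Hz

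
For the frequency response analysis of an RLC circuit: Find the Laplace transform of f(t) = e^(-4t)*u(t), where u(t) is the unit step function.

Standard Laplace transform pair:
e^(-at)*u(t) <-> 1/(s+a)
With a = 4: L{e^(-4t)*u(t)} = 1/(s+4), ROC: Re(s) > -4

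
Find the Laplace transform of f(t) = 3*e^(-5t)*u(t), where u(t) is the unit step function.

Standard Laplace transform pair:
e^(-at)*u(t) <-> 1/(s+a)
With a = 5: L{3*e^(-5t)*u(t)} = 3/(s+5), ROC: Re(s) > -5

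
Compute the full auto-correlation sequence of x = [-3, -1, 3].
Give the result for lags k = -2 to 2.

r_xx[k] = sum_m x[m]*x[m+k], indexed from 0, for k = -2 to 2:
  r_xx[-2] = x[2]*x[0] = -9
  r_xx[-1] = x[1]*x[0] + x[2]*x[1] = 0
  r_xx[0] = x[0]*x[0] + x[1]*x[1] + x[2]*x[2] = 19
  r_xx[1] = x[0]*x[1] + x[1]*x[2] = 0
  r_xx[2] = x[0]*x[2] = -9
r_xx = [-9, 0, 19, 0, -9]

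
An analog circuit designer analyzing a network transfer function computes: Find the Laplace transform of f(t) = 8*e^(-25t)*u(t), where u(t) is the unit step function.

Standard Laplace transform pair:
e^(-at)*u(t) <-> 1/(s+a)
With a = 25: L{8*e^(-25t)*u(t)} = 8/(s+25), ROC: Re(s) > -25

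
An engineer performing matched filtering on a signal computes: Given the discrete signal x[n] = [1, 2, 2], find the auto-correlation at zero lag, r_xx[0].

The auto-correlation at zero lag r_xx[0] equals the signal energy.
r_xx[0] = sum of x[n]^2 = 1^2 + 2^2 + 2^2
= 1 + 4 + 4 = 9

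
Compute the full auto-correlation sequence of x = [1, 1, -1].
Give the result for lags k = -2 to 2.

r_xx[k] = sum_m x[m]*x[m+k], indexed from 0, for k = -2 to 2:
  r_xx[-2] = x[2]*x[0] = -1
  r_xx[-1] = x[1]*x[0] + x[2]*x[1] = 0
  r_xx[0] = x[0]*x[0] + x[1]*x[1] + x[2]*x[2] = 3
  r_xx[1] = x[0]*x[1] + x[1]*x[2] = 0
  r_xx[2] = x[0]*x[2] = -1
r_xx = [-1, 0, 3, 0, -1]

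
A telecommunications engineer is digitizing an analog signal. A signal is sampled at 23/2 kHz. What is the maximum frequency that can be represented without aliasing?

The maximum frequency that can be represented without aliasing
is the Nyquist frequency: f_max = f_s / 2 = 23/2 kHz / 2 = 23/4 kHz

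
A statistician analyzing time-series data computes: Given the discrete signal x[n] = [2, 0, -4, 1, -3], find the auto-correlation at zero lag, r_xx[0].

The auto-correlation at zero lag r_xx[0] equals the signal energy.
r_xx[0] = sum of x[n]^2 = 2^2 + 0^2 + (-4)^2 + 1^2 + (-3)^2
= 4 + 0 + 16 + 1 + 9 = 30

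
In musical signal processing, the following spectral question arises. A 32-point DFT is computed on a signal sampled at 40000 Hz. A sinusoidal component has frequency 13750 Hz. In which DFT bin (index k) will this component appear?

DFT frequency resolution = f_s/N = 40000/32 = 1250 Hz
Bin index k = f_signal / resolution = 13750 / 1250 = 11
The signal frequency 13750 Hz falls in DFT bin k = 11.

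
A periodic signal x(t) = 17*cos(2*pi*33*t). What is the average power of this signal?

Average power of A*cos(wt) is A^2/2.
P = 17^2 / 2 = 289/2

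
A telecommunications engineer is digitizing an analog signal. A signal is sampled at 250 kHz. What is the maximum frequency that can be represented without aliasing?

The maximum frequency that can be represented without aliasing
is the Nyquist frequency: f_max = f_s / 2 = 250 kHz / 2 = 125 kHz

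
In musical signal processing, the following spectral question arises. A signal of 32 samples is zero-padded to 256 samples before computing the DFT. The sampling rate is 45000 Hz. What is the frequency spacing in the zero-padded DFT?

Original DFT: N = 32, resolution = f_s/N = 45000/32 = 5625/4 Hz
Zero-padded DFT: N = 256, resolution = f_s/N = 45000/256 = 5625/32 Hz
Zero-padding interpolates the spectrum (finer frequency grid)
but does NOT improve the true spectral resolution (ability to resolve close frequencies).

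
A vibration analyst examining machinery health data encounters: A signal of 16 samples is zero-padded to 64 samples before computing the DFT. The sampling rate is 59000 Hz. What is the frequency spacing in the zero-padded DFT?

Original DFT: N = 16, resolution = f_s/N = 59000/16 = 7375/2 Hz
Zero-padded DFT: N = 64, resolution = f_s/N = 59000/64 = 7375/8 Hz
Zero-padding interpolates the spectrum (finer frequency grid)
but does NOT improve the true spectral resolution (ability to resolve close frequencies).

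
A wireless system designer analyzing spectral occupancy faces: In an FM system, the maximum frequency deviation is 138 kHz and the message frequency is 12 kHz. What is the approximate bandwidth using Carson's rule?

Carson's rule: BW = 2*(delta_f + f_m)
= 2*(138 + 12) kHz = 300 kHz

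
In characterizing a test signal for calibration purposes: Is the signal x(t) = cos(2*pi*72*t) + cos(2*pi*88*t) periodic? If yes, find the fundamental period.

f1 = 72 Hz, f2 = 88 Hz
Period T1 = 1/72, T2 = 1/88
Ratio T1/T2 = 88/72, which is rational.
The signal is periodic with fundamental period T = 1/GCD(72,88) = 1/8 s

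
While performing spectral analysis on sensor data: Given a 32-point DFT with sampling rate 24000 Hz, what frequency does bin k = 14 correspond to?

The frequency of DFT bin k is: f_k = k * f_s / N
f_14 = 14 * 24000 / 32 = 10500 Hz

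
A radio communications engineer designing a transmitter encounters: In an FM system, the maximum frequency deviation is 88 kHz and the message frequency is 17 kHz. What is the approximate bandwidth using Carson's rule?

Carson's rule: BW = 2*(delta_f + f_m)
= 2*(88 + 17) kHz = 210 kHz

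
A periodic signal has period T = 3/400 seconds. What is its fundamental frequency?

The fundamental frequency is the reciprocal of the period.
f = 1/T = 1/(3/400) = 400/3 Hz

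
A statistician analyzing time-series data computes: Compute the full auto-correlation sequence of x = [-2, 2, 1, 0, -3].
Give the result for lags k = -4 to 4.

r_xx[k] = sum_m x[m]*x[m+k], indexed from 0, for k = -4 to 4:
  r_xx[-4] = x[4]*x[0] = 6
  r_xx[-3] = x[3]*x[0] + x[4]*x[1] = -6
  r_xx[-2] = x[2]*x[0] + x[3]*x[1] + x[4]*x[2] = -5
  r_xx[-1] = x[1]*x[0] + x[2]*x[1] + x[3]*x[2] + x[4]*x[3] = -2
  r_xx[0] = x[0]*x[0] + x[1]*x[1] + x[2]*x[2] + x[3]*x[3] + x[4]*x[4] = 18
  r_xx[1] = x[0]*x[1] + x[1]*x[2] + x[2]*x[3] + x[3]*x[4] = -2
  r_xx[2] = x[0]*x[2] + x[1]*x[3] + x[2]*x[4] = -5
  r_xx[3] = x[0]*x[3] + x[1]*x[4] = -6
  r_xx[4] = x[0]*x[4] = 6
r_xx = [6, -6, -5, -2, 18, -2, -5, -6, 6]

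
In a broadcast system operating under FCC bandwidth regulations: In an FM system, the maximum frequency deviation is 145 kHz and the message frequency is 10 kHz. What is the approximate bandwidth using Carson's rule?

Carson's rule: BW = 2*(delta_f + f_m)
= 2*(145 + 10) kHz = 310 kHz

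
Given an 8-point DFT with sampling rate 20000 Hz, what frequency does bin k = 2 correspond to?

The frequency of DFT bin k is: f_k = k * f_s / N
f_2 = 2 * 20000 / 8 = 5000 Hz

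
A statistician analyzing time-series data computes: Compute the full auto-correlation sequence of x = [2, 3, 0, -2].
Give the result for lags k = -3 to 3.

r_xx[k] = sum_m x[m]*x[m+k], indexed from 0, for k = -3 to 3:
  r_xx[-3] = x[3]*x[0] = -4
  r_xx[-2] = x[2]*x[0] + x[3]*x[1] = -6
  r_xx[-1] = x[1]*x[0] + x[2]*x[1] + x[3]*x[2] = 6
  r_xx[0] = x[0]*x[0] + x[1]*x[1] + x[2]*x[2] + x[3]*x[3] = 17
  r_xx[1] = x[0]*x[1] + x[1]*x[2] + x[2]*x[3] = 6
  r_xx[2] = x[0]*x[2] + x[1]*x[3] = -6
  r_xx[3] = x[0]*x[3] = -4
r_xx = [-4, -6, 6, 17, 6, -6, -4]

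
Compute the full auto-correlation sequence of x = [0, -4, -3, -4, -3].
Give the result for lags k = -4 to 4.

r_xx[k] = sum_m x[m]*x[m+k], indexed from 0, for k = -4 to 4:
  r_xx[-4] = x[4]*x[0] = 0
  r_xx[-3] = x[3]*x[0] + x[4]*x[1] = 12
  r_xx[-2] = x[2]*x[0] + x[3]*x[1] + x[4]*x[2] = 25
  r_xx[-1] = x[1]*x[0] + x[2]*x[1] + x[3]*x[2] + x[4]*x[3] = 36
  r_xx[0] = x[0]*x[0] + x[1]*x[1] + x[2]*x[2] + x[3]*x[3] + x[4]*x[4] = 50
  r_xx[1] = x[0]*x[1] + x[1]*x[2] + x[2]*x[3] + x[3]*x[4] = 36
  r_xx[2] = x[0]*x[2] + x[1]*x[3] + x[2]*x[4] = 25
  r_xx[3] = x[0]*x[3] + x[1]*x[4] = 12
  r_xx[4] = x[0]*x[4] = 0
r_xx = [0, 12, 25, 36, 50, 36, 25, 12, 0]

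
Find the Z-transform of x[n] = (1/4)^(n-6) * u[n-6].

Time-shifting property: if X(z) = Z{x[n]}, then Z{x[n-d]} = z^(-d) * X(z)
X(z) = z/(z - 1/4) for x[n] = (1/4)^n * u[n]
Z{x[n-6]} = z^(-6) * z/(z - 1/4) = z^(-5)/(z - 1/4)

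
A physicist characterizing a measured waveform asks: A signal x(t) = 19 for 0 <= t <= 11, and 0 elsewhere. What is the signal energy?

Energy = integral of |x(t)|^2 dt over the signal duration
= 19^2 * 11 = 361 * 11 = 3971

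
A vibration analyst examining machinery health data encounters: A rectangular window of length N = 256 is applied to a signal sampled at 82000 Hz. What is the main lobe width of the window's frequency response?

For a rectangular window of length N,
the main lobe width in frequency is 2*f_s/N.
= 2*82000/256 = 5125/8 Hz
This determines the minimum frequency separation for resolving two sinusoids.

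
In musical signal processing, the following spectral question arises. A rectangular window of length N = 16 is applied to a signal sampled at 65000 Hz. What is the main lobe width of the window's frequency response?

For a rectangular window of length N,
the main lobe width in frequency is 2*f_s/N.
= 2*65000/16 = 8125 Hz
This determines the minimum frequency separation for resolving two sinusoids.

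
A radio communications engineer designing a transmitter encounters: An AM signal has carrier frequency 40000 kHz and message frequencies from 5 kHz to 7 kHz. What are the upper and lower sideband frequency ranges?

Upper sideband (USB) = fc + [fm_low, fm_high] = 40000 + [5, 7] = [40005, 40007] kHz
Lower sideband (LSB) = fc - [fm_high, fm_low] = 40000 - [7, 5] = [39993, 39995] kHz
Total occupied spectrum: 39993 kHz to 40007 kHz (plus carrier at 40000 kHz)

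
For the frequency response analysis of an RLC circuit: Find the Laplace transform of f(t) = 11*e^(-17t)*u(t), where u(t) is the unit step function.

Standard Laplace transform pair:
e^(-at)*u(t) <-> 1/(s+a)
With a = 17: L{11*e^(-17t)*u(t)} = 11/(s+17), ROC: Re(s) > -17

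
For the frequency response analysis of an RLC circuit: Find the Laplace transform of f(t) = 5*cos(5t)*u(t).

Standard pair: cos(wt)*u(t) <-> s/(s^2+w^2)
With w = 5: L{5*cos(5t)*u(t)} = 5s/(s^2+25)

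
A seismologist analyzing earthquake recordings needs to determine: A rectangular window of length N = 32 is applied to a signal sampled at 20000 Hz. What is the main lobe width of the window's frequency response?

For a rectangular window of length N,
the main lobe width in frequency is 2*f_s/N.
= 2*20000/32 = 1250 Hz
This determines the minimum frequency separation for resolving two sinusoids.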